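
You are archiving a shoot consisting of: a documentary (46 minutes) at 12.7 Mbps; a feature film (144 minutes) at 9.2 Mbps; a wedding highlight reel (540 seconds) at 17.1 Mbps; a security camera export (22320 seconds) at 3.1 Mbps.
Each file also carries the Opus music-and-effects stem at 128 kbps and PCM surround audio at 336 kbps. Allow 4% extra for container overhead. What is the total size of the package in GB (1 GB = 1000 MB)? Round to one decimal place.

27.2 GB

Audio total: 128 + 336 = 464 kbps = 0.464 Mbps.
documentary: 13.164 Mbps × 2760 s × 1.04 = 37785.9 Mb
feature film: 9.664 Mbps × 8640 s × 1.04 = 86836.8 Mb
wedding highlight reel: 17.564 Mbps × 540 s × 1.04 = 9863.9 Mb
security camera export: 3.564 Mbps × 22320 s × 1.04 = 82730.4 Mb
Total: 217217.1 Mb = 27152.1 MB.
= 27.15 GB.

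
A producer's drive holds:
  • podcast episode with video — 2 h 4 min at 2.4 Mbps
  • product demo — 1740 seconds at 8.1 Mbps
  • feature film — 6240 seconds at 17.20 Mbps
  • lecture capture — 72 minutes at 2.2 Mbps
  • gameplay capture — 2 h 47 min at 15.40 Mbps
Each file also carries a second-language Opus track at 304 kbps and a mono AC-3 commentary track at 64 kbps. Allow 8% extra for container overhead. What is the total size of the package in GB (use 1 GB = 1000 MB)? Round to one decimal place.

Audio total: 304 + 64 = 368 kbps = 0.368 Mbps.
podcast episode with video: 2.768 Mbps × 7440 s × 1.08 = 22241.4 Mb
product demo: 8.468 Mbps × 1740 s × 1.08 = 15913.1 Mb
feature film: 17.568 Mbps × 6240 s × 1.08 = 118394.3 Mb
lecture capture: 2.568 Mbps × 4320 s × 1.08 = 11981.3 Mb
gameplay capture: 15.768 Mbps × 10020 s × 1.08 = 170635.0 Mb
Total: 339165.0 Mb = 42395.6 MB.
= 42.40 GB.

42.4 GB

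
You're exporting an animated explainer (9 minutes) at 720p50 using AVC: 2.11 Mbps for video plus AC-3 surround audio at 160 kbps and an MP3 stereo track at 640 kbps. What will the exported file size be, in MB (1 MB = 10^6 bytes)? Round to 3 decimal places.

196.425 MB

9 min = 540 s
Audio total: 160 + 640 = 800 kbps = 0.800 Mbps.
Total bitrate: 2.11 + 0.800 = 2.910 Mbps.
Stream data: 2.910 Mbps × 540 s = 1571.4 Mb.
1,571 Mb ÷ 8 = 196.4 MB → 196.4 MB.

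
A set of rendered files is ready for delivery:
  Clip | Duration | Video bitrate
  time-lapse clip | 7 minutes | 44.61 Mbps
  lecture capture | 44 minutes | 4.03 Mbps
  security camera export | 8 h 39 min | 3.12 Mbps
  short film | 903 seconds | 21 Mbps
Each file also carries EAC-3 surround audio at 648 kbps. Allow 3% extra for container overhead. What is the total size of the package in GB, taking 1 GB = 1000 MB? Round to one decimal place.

Audio: 648 kbps = 0.648 Mbps.
time-lapse clip: 45.258 Mbps × 420 s × 1.03 = 19578.6 Mb
lecture capture: 4.678 Mbps × 2640 s × 1.03 = 12720.4 Mb
security camera export: 3.768 Mbps × 31140 s × 1.03 = 120855.6 Mb
short film: 21.648 Mbps × 903 s × 1.03 = 20134.6 Mb
Total: 173289.2 Mb = 21661.2 MB.
= 21.66 GB.

21.7 GB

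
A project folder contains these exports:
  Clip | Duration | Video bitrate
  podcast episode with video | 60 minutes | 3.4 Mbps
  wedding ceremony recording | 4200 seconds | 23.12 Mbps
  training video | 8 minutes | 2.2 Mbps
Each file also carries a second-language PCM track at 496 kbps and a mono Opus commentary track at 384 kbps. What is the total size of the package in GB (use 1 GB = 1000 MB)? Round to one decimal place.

Audio total: 496 + 384 = 880 kbps = 0.880 Mbps.
podcast episode with video: 4.280 Mbps × 3600 s = 15408.0 Mb
wedding ceremony recording: 24.000 Mbps × 4200 s = 100800.0 Mb
training video: 3.080 Mbps × 480 s = 1478.4 Mb
Total: 117686.4 Mb = 14710.8 MB.
= 14.71 GB.

14.7 GB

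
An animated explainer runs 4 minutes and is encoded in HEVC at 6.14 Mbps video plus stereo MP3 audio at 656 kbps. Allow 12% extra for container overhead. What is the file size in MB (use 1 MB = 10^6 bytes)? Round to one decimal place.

228.3 MB

4 min = 240 s
Audio: 656 kbps = 0.656 Mbps.
Total bitrate: 6.14 + 0.656 = 6.796 Mbps.
Stream data: 6.796 Mbps × 240 s = 1631.0 Mb.
With 12% container overhead: ×1.12.
1,827 Mb ÷ 8 = 228.3 MB → 228.3 MB.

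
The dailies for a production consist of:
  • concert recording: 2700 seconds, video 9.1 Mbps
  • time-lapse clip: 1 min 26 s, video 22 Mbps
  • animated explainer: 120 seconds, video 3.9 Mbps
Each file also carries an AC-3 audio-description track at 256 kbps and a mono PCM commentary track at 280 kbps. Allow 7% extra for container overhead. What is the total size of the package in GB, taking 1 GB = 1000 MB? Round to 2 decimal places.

Audio total: 256 + 280 = 536 kbps = 0.536 Mbps.
concert recording: 9.636 Mbps × 2700 s × 1.07 = 27838.4 Mb
time-lapse clip: 22.536 Mbps × 86 s × 1.07 = 2073.8 Mb
animated explainer: 4.436 Mbps × 120 s × 1.07 = 569.6 Mb
Total: 30481.7 Mb = 3810.2 MB.
= 3.810 GB.

3.81 GB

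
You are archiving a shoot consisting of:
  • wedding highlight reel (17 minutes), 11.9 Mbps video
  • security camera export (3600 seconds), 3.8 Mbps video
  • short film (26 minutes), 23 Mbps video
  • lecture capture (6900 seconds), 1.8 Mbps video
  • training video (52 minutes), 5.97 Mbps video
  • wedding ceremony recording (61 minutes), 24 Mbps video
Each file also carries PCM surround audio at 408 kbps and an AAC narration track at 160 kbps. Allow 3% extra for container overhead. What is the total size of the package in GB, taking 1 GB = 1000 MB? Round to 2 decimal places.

24.70 GB

Audio total: 408 + 160 = 568 kbps = 0.568 Mbps.
wedding highlight reel: 12.468 Mbps × 1020 s × 1.03 = 13098.9 Mb
security camera export: 4.368 Mbps × 3600 s × 1.03 = 16196.5 Mb
short film: 23.568 Mbps × 1560 s × 1.03 = 37869.1 Mb
lecture capture: 2.368 Mbps × 6900 s × 1.03 = 16829.4 Mb
training video: 6.538 Mbps × 3120 s × 1.03 = 21010.5 Mb
wedding ceremony recording: 24.568 Mbps × 3660 s × 1.03 = 92616.4 Mb
Total: 197620.8 Mb = 24702.6 MB.
= 24.70 GB.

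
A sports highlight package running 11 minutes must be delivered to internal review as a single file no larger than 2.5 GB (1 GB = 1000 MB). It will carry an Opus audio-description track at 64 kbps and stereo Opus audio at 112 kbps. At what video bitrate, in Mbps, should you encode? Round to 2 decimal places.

30.13 Mbps

Budget: 2.5 GB = 20000.0 Mb.
11 min = 660 s
Total bitrate budget: 20000.0 Mb / 660 s = 30.303 Mbps.
Audio total: 64 + 112 = 176 kbps = 0.176 Mbps.
Video: 30.303 − 0.176 = 30.127 Mbps.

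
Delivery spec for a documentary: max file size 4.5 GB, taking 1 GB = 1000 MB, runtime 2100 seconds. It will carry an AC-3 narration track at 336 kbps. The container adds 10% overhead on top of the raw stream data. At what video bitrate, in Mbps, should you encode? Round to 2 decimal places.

15.25 Mbps

Budget: 4.5 GB = 36000.0 Mb.
Stream payload after overhead: 36000.0 / 1.10 = 32727.3 Mb.
Total bitrate budget: 32727.3 Mb / 2100 s = 15.584 Mbps.
Audio: 336 kbps = 0.336 Mbps.
Video: 15.584 − 0.336 = 15.248 Mbps.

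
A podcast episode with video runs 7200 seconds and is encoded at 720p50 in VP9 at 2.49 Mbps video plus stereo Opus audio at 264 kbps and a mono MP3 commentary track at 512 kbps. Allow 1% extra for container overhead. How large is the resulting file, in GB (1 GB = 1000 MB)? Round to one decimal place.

Audio total: 264 + 512 = 776 kbps = 0.776 Mbps.
Total bitrate: 2.49 + 0.776 = 3.266 Mbps.
Stream data: 3.266 Mbps × 7200 s = 23515.2 Mb.
With 1% container overhead: ×1.01.
23,750 Mb ÷ 8 = 2,969 MB → 2.969 GB.

3.0 GB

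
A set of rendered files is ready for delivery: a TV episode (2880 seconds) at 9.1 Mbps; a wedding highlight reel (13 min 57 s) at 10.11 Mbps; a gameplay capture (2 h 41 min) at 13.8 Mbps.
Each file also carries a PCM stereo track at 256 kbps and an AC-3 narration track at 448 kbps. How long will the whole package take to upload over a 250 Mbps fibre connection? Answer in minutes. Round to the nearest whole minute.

12 minutes

Audio total: 256 + 448 = 704 kbps = 0.704 Mbps.
TV episode: 9.804 Mbps × 2880 s = 28235.5 Mb
wedding highlight reel: 10.814 Mbps × 837 s = 9051.3 Mb
gameplay capture: 14.504 Mbps × 9660 s = 140108.6 Mb
Total: 177395.5 Mb = 22174.4 MB.
At 250 Mbps: 177395.5 / 250 = 710 s ≈ 11.8 minutes.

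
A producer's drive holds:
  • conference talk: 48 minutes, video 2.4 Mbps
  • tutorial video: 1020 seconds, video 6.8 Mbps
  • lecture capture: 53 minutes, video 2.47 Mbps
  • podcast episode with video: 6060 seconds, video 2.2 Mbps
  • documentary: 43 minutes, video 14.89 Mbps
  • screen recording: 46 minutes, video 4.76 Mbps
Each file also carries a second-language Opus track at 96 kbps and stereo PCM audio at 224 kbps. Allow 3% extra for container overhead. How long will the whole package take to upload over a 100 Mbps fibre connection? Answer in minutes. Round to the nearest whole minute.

Audio total: 96 + 224 = 320 kbps = 0.320 Mbps.
conference talk: 2.720 Mbps × 2880 s × 1.03 = 8068.6 Mb
tutorial video: 7.120 Mbps × 1020 s × 1.03 = 7480.3 Mb
lecture capture: 2.790 Mbps × 3180 s × 1.03 = 9138.4 Mb
podcast episode with video: 2.520 Mbps × 6060 s × 1.03 = 15729.3 Mb
documentary: 15.210 Mbps × 2580 s × 1.03 = 40419.1 Mb
screen recording: 5.080 Mbps × 2760 s × 1.03 = 14441.4 Mb
Total: 95277.1 Mb = 11909.6 MB.
At 100 Mbps: 95277.1 / 100 = 953 s ≈ 15.9 minutes.

16 minutes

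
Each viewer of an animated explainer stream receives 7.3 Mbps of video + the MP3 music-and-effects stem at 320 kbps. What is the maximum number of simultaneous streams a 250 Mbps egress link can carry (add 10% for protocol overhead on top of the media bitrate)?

29

Audio: 320 kbps = 0.320 Mbps.
Per-viewer media rate: 7.620 Mbps.
On the wire with 10% overhead: 8.382 Mbps.
250 Mbps = 250.0 Mbps; 250.0 / 8.382 = 29.83 → 29 viewers.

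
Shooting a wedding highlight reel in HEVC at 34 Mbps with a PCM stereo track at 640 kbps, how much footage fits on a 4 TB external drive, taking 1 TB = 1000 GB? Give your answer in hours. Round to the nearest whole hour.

257 hours

Audio: 640 kbps = 0.640 Mbps.
Total bitrate: 34 + 0.640 = 34.640 Mbps.
Capacity: 4 TB = 32,000,000 Mb.
Recording time: 32,000,000 / 34.640 = 923,788 s ≈ 257 hours.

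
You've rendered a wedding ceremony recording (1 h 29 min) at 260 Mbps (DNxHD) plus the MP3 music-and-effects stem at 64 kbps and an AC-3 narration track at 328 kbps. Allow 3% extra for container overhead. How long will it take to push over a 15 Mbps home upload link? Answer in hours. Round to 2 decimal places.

1 h 29 min = 89 min = 5340 s
Audio total: 64 + 328 = 392 kbps = 0.392 Mbps.
Total bitrate: 260.392 Mbps.
File: 260.392 Mbps × 5340 s = 1390493.3 Mb.
With 3% container overhead: ×1.03. → 1432208.1 Mb.
At 15 Mbps: 1432208.1 / 15 = 95480.5 s ≈ 26.5 hours.

26.52 hours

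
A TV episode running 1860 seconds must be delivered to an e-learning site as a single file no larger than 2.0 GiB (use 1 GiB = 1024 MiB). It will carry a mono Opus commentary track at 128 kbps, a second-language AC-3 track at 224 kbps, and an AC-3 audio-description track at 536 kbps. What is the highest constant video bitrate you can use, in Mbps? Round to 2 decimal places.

Budget: 2.0 GiB = 17179.9 Mb.
Total bitrate budget: 17179.9 Mb / 1860 s = 9.236 Mbps.
Audio total: 128 + 224 + 536 = 888 kbps = 0.888 Mbps.
Video: 9.236 − 0.888 = 8.348 Mbps.

8.35 Mbps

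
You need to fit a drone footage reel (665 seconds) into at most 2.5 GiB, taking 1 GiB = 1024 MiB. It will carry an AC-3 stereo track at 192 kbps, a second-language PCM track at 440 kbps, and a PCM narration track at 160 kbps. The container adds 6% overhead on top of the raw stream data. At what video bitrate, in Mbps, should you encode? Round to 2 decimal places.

Budget: 2.5 GiB = 21474.8 Mb.
Stream payload after overhead: 21474.8 / 1.06 = 20259.3 Mb.
Total bitrate budget: 20259.3 Mb / 665 s = 30.465 Mbps.
Audio total: 192 + 440 + 160 = 792 kbps = 0.792 Mbps.
Video: 30.465 − 0.792 = 29.673 Mbps.

29.67 Mbps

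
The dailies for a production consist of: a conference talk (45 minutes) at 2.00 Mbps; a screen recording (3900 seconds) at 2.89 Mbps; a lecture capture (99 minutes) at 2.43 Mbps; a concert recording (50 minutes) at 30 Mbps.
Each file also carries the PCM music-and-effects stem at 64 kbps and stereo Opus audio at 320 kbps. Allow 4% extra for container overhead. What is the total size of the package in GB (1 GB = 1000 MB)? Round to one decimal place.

Audio total: 64 + 320 = 384 kbps = 0.384 Mbps.
conference talk: 2.384 Mbps × 2700 s × 1.04 = 6694.3 Mb
screen recording: 3.274 Mbps × 3900 s × 1.04 = 13279.3 Mb
lecture capture: 2.814 Mbps × 5940 s × 1.04 = 17383.8 Mb
concert recording: 30.384 Mbps × 3000 s × 1.04 = 94798.1 Mb
Total: 132155.5 Mb = 16519.4 MB.
= 16.52 GB.

16.5 GB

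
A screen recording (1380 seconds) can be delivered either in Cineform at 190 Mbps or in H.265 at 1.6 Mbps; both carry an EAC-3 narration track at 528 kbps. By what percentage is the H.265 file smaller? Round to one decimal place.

98.9%

Audio: 528 kbps = 0.528 Mbps.
Cineform: 190.528 Mbps × 1380 s = 262928.6 Mb = 30.609 GiB.
H.265: 2.128 Mbps × 1380 s = 2936.6 Mb = 0.342 GiB.
Reduction: (1 − 0.342/30.609) × 100 = 98.88%.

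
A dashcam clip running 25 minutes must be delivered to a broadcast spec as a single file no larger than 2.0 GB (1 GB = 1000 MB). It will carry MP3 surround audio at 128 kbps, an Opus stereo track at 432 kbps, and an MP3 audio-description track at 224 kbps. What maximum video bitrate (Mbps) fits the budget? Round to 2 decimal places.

Budget: 2.0 GB = 16000.0 Mb.
25 min = 1500 s
Total bitrate budget: 16000.0 Mb / 1500 s = 10.667 Mbps.
Audio total: 128 + 432 + 224 = 784 kbps = 0.784 Mbps.
Video: 10.667 − 0.784 = 9.883 Mbps.

9.88 Mbps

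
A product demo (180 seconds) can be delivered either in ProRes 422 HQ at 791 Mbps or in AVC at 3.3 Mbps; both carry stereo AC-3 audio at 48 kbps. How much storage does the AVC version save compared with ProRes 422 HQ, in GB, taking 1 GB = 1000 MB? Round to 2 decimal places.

Audio: 48 kbps = 0.048 Mbps.
ProRes 422 HQ: 791.048 Mbps × 180 s = 142388.6 Mb = 17.799 GB.
AVC: 3.348 Mbps × 180 s = 602.6 Mb = 0.075 GB.
Saving: 17.799 − 0.075 = 17.723 GB.

17.72 GB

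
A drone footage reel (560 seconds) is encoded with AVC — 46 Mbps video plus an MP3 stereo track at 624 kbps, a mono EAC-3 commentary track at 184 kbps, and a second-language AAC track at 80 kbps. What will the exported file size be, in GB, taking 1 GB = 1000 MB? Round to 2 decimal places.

3.28 GB

Audio total: 624 + 184 + 80 = 888 kbps = 0.888 Mbps.
Total bitrate: 46 + 0.888 = 46.888 Mbps.
Stream data: 46.888 Mbps × 560 s = 26257.3 Mb.
26,257 Mb ÷ 8 = 3,282 MB → 3.282 GB.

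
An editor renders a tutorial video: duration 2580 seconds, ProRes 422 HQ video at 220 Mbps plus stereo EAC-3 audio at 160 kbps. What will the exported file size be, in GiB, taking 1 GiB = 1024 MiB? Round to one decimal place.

Audio: 160 kbps = 0.160 Mbps.
Total bitrate: 220 + 0.160 = 220.160 Mbps.
Stream data: 220.160 Mbps × 2580 s = 568012.8 Mb.
568,013 Mb = 71,001,600,000 bytes ÷ 1,073,741,824 = 66.13 GiB.

66.1 GiB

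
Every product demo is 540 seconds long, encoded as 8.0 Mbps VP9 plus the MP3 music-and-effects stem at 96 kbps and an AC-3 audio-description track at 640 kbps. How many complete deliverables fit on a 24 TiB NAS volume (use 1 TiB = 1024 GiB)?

44750

Audio total: 96 + 640 = 736 kbps = 0.736 Mbps.
Total bitrate: 8.736 Mbps.
Per item: 8.736 Mbps × 540 s = 4,717 Mb = 589.7 MB.
Capacity: 24 TiB = 211,106,233 Mb; 44750.17 items → 44750 complete.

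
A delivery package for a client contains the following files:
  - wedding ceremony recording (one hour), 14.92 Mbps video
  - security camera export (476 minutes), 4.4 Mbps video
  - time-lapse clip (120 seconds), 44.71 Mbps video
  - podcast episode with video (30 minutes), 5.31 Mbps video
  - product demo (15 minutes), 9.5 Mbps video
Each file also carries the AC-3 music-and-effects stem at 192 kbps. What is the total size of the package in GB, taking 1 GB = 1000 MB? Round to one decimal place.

26.2 GB

Audio: 192 kbps = 0.192 Mbps.
wedding ceremony recording: 15.112 Mbps × 3600 s = 54403.2 Mb
security camera export: 4.592 Mbps × 28560 s = 131147.5 Mb
time-lapse clip: 44.902 Mbps × 120 s = 5388.2 Mb
podcast episode with video: 5.502 Mbps × 1800 s = 9903.6 Mb
product demo: 9.692 Mbps × 900 s = 8722.8 Mb
Total: 209565.4 Mb = 26195.7 MB.
= 26.20 GB.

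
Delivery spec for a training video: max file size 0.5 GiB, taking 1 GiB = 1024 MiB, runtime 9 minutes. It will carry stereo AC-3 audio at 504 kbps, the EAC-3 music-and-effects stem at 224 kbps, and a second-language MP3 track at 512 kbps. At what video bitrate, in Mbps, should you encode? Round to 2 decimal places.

6.71 Mbps

Budget: 0.5 GiB = 4295.0 Mb.
9 min = 540 s
Total bitrate budget: 4295.0 Mb / 540 s = 7.954 Mbps.
Audio total: 504 + 224 + 512 = 1240 kbps = 1.240 Mbps.
Video: 7.954 − 1.240 = 6.714 Mbps.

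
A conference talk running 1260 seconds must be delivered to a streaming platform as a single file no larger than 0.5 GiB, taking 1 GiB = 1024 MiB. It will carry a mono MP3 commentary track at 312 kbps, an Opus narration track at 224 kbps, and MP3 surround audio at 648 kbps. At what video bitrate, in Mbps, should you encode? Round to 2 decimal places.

2.22 Mbps

Budget: 0.5 GiB = 4295.0 Mb.
Total bitrate budget: 4295.0 Mb / 1260 s = 3.409 Mbps.
Audio total: 312 + 224 + 648 = 1184 kbps = 1.184 Mbps.
Video: 3.409 − 1.184 = 2.225 Mbps.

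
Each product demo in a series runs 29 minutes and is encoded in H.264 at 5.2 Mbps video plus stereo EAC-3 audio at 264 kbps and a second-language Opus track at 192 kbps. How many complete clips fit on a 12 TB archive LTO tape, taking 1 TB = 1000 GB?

9754

29 min = 1740 s
Audio total: 264 + 192 = 456 kbps = 0.456 Mbps.
Total bitrate: 5.656 Mbps.
Per item: 5.656 Mbps × 1740 s = 9,841 Mb = 1,230 MB.
Capacity: 12 TB = 96,000,000 Mb; 9754.67 items → 9754 complete.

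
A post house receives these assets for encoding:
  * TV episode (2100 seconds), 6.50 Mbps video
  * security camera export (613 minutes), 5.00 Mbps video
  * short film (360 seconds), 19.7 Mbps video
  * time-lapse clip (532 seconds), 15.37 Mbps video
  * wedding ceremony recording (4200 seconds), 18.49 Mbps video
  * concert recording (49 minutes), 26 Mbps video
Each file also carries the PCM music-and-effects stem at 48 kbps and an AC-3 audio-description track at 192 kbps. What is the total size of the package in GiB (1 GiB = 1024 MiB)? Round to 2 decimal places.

44.03 GiB

Audio total: 48 + 192 = 240 kbps = 0.240 Mbps.
TV episode: 6.740 Mbps × 2100 s = 14154.0 Mb
security camera export: 5.240 Mbps × 36780 s = 192727.2 Mb
short film: 19.940 Mbps × 360 s = 7178.4 Mb
time-lapse clip: 15.610 Mbps × 532 s = 8304.5 Mb
wedding ceremony recording: 18.730 Mbps × 4200 s = 78666.0 Mb
concert recording: 26.240 Mbps × 2940 s = 77145.6 Mb
Total: 378175.7 Mb = 47272.0 MB.
= 44.03 GiB.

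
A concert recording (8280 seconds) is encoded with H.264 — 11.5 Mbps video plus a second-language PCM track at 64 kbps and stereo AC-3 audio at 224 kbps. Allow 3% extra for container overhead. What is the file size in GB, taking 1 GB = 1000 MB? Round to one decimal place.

12.6 GB

Audio total: 64 + 224 = 288 kbps = 0.288 Mbps.
Total bitrate: 11.5 + 0.288 = 11.788 Mbps.
Stream data: 11.788 Mbps × 8280 s = 97604.6 Mb.
With 3% container overhead: ×1.03.
100,533 Mb ÷ 8 = 12,567 MB → 12.57 GB.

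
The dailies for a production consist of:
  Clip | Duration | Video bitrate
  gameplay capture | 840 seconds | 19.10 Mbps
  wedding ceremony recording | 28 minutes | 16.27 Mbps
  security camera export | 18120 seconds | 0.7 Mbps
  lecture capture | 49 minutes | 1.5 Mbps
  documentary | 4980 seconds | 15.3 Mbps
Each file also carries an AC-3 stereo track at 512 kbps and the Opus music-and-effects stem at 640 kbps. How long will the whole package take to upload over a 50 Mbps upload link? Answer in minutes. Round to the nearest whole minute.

57 minutes

Audio total: 512 + 640 = 1152 kbps = 1.152 Mbps.
gameplay capture: 20.252 Mbps × 840 s = 17011.7 Mb
wedding ceremony recording: 17.422 Mbps × 1680 s = 29269.0 Mb
security camera export: 1.852 Mbps × 18120 s = 33558.2 Mb
lecture capture: 2.652 Mbps × 2940 s = 7796.9 Mb
documentary: 16.452 Mbps × 4980 s = 81931.0 Mb
Total: 169566.7 Mb = 21195.8 MB.
At 50 Mbps: 169566.7 / 50 = 3391 s ≈ 56.5 minutes.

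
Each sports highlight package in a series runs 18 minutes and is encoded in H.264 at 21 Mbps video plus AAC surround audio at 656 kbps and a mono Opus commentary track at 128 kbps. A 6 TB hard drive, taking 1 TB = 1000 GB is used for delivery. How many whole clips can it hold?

18 min = 1080 s
Audio total: 656 + 128 = 784 kbps = 0.784 Mbps.
Total bitrate: 21.784 Mbps.
Per item: 21.784 Mbps × 1080 s = 23,527 Mb = 2,941 MB.
Capacity: 6 TB = 48,000,000 Mb; 2040.23 items → 2040 complete.

2040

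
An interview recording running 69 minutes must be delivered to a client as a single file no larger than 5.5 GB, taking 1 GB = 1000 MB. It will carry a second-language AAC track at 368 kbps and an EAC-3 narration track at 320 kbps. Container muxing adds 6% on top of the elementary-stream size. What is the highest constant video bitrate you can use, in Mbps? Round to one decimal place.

Budget: 5.5 GB = 44000.0 Mb.
Stream payload after overhead: 44000.0 / 1.06 = 41509.4 Mb.
69 min = 4140 s
Total bitrate budget: 41509.4 Mb / 4140 s = 10.026 Mbps.
Audio total: 368 + 320 = 688 kbps = 0.688 Mbps.
Video: 10.026 − 0.688 = 9.338 Mbps.

9.3 Mbps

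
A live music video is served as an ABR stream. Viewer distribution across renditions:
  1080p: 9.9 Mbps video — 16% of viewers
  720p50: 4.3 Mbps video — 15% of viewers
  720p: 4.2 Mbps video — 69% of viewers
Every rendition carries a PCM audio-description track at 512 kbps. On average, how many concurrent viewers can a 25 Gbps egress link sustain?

4433

Audio: 512 kbps = 0.512 Mbps.
Average per-viewer bitrate: 0.16×10.412 + 0.15×4.812 + 0.69×4.712 = 5.639 Mbps.
25 Gbps = 25,000 Mbps; 25,000 / 5.639 = 4433.41 → 4433.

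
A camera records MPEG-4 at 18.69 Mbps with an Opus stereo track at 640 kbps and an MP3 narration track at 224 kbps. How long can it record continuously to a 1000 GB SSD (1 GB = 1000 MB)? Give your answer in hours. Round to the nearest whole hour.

Audio total: 640 + 224 = 864 kbps = 0.864 Mbps.
Total bitrate: 18.69 + 0.864 = 19.554 Mbps.
Capacity: 1000 GB = 8,000,000 Mb.
Recording time: 8,000,000 / 19.554 = 409,123 s ≈ 114 hours.

114 hours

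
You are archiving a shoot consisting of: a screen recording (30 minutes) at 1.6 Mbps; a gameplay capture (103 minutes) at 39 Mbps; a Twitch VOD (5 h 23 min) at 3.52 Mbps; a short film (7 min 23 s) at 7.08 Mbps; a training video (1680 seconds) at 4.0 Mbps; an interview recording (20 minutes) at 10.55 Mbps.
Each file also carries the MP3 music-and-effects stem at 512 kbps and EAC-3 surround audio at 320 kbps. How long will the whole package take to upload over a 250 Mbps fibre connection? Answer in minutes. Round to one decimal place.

24.0 minutes

Audio total: 512 + 320 = 832 kbps = 0.832 Mbps.
screen recording: 2.432 Mbps × 1800 s = 4377.6 Mb
gameplay capture: 39.832 Mbps × 6180 s = 246161.8 Mb
Twitch VOD: 4.352 Mbps × 19380 s = 84341.8 Mb
short film: 7.912 Mbps × 443 s = 3505.0 Mb
training video: 4.832 Mbps × 1680 s = 8117.8 Mb
interview recording: 11.382 Mbps × 1200 s = 13658.4 Mb
Total: 360162.3 Mb = 45020.3 MB.
At 250 Mbps: 360162.3 / 250 = 1441 s ≈ 24 minutes.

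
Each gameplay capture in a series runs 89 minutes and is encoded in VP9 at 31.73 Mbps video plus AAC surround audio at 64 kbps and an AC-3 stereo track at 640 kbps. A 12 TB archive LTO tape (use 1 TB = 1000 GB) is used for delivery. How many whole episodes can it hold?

89 min = 5340 s
Audio total: 64 + 640 = 704 kbps = 0.704 Mbps.
Total bitrate: 32.434 Mbps.
Per item: 32.434 Mbps × 5340 s = 173,198 Mb = 21,650 MB.
Capacity: 12 TB = 96,000,000 Mb; 554.28 items → 554 complete.

554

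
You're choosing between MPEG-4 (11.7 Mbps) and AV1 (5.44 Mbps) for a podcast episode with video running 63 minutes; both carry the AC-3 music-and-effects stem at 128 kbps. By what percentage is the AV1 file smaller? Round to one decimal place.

63 min = 3780 s
Audio: 128 kbps = 0.128 Mbps.
MPEG-4: 11.828 Mbps × 3780 s = 44709.8 Mb = 5.205 GiB.
AV1: 5.568 Mbps × 3780 s = 21047.0 Mb = 2.450 GiB.
Reduction: (1 − 2.450/5.205) × 100 = 52.93%.

52.9%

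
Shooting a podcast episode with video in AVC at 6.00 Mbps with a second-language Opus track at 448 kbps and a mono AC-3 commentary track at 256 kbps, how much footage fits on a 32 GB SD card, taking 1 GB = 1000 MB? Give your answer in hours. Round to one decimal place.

Audio total: 448 + 256 = 704 kbps = 0.704 Mbps.
Total bitrate: 6.00 + 0.704 = 6.704 Mbps.
Capacity: 32 GB = 256,000 Mb.
Recording time: 256,000 / 6.704 = 38,186 s ≈ 10.6 hours.

10.6 hours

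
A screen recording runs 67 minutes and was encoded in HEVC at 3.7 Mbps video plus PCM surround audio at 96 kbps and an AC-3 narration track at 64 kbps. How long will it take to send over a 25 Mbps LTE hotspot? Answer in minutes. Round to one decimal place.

10.3 minutes

67 min = 4020 s
Audio total: 96 + 64 = 160 kbps = 0.160 Mbps.
Total bitrate: 3.860 Mbps.
File: 3.860 Mbps × 4020 s = 15517.2 Mb.
At 25 Mbps: 15517.2 / 25 = 620.7 s ≈ 10.3 minutes.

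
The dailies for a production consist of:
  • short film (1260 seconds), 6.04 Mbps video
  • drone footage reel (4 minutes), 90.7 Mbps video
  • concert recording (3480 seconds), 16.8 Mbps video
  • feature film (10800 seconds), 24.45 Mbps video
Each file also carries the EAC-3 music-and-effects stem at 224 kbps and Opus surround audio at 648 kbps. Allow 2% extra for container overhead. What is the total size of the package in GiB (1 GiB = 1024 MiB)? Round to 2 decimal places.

Audio total: 224 + 648 = 872 kbps = 0.872 Mbps.
short film: 6.912 Mbps × 1260 s × 1.02 = 8883.3 Mb
drone footage reel: 91.572 Mbps × 240 s × 1.02 = 22416.8 Mb
concert recording: 17.672 Mbps × 3480 s × 1.02 = 62728.5 Mb
feature film: 25.322 Mbps × 10800 s × 1.02 = 278947.2 Mb
Total: 372975.8 Mb = 46622.0 MB.
= 43.42 GiB.

43.42 GiB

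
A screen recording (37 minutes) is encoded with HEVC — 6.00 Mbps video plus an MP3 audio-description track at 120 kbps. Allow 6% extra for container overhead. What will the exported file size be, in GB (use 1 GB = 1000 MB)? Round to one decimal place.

1.8 GB

37 min = 2220 s
Audio: 120 kbps = 0.120 Mbps.
Total bitrate: 6.00 + 0.120 = 6.120 Mbps.
Stream data: 6.120 Mbps × 2220 s = 13586.4 Mb.
With 6% container overhead: ×1.06.
14,402 Mb ÷ 8 = 1,800 MB → 1.800 GB.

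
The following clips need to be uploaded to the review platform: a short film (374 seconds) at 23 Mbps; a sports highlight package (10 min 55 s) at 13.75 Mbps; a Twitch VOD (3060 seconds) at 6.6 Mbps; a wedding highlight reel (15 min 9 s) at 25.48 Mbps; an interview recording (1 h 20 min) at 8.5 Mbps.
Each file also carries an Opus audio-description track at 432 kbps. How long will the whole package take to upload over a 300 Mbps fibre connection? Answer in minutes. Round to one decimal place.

5.9 minutes

Audio: 432 kbps = 0.432 Mbps.
short film: 23.432 Mbps × 374 s = 8763.6 Mb
sports highlight package: 14.182 Mbps × 655 s = 9289.2 Mb
Twitch VOD: 7.032 Mbps × 3060 s = 21517.9 Mb
wedding highlight reel: 25.912 Mbps × 909 s = 23554.0 Mb
interview recording: 8.932 Mbps × 4800 s = 42873.6 Mb
Total: 105998.3 Mb = 13249.8 MB.
At 300 Mbps: 105998.3 / 300 = 353 s ≈ 5.89 minutes.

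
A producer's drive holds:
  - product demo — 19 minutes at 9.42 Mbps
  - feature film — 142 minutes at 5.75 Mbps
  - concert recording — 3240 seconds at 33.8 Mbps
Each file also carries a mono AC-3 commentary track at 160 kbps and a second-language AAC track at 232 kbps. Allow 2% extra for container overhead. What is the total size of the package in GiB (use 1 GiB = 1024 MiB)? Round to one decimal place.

20.7 GiB

Audio total: 160 + 232 = 392 kbps = 0.392 Mbps.
product demo: 9.812 Mbps × 1140 s × 1.02 = 11409.4 Mb
feature film: 6.142 Mbps × 8520 s × 1.02 = 53376.4 Mb
concert recording: 34.192 Mbps × 3240 s × 1.02 = 112997.7 Mb
Total: 177783.6 Mb = 22222.9 MB.
= 20.70 GiB.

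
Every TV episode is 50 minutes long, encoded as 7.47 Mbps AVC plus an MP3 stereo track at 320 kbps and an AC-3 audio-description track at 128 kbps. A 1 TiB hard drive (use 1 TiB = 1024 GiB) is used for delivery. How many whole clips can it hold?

370

50 min = 3000 s
Audio total: 320 + 128 = 448 kbps = 0.448 Mbps.
Total bitrate: 7.918 Mbps.
Per item: 7.918 Mbps × 3000 s = 23,754 Mb = 2,969 MB.
Capacity: 1 TiB = 8,796,093 Mb; 370.30 items → 370 complete.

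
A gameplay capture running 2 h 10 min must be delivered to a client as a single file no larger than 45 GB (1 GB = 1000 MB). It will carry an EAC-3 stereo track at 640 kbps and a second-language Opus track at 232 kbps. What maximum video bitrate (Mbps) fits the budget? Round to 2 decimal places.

45.28 Mbps

Budget: 45 GB = 360000.0 Mb.
2 h 10 min = 130 min = 7800 s
Total bitrate budget: 360000.0 Mb / 7800 s = 46.154 Mbps.
Audio total: 640 + 232 = 872 kbps = 0.872 Mbps.
Video: 46.154 − 0.872 = 45.282 Mbps.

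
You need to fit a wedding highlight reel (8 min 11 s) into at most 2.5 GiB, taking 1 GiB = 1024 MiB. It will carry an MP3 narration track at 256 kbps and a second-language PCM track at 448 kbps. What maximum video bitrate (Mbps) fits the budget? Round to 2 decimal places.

Budget: 2.5 GiB = 21474.8 Mb.
8 min 11 s = 491 s
Total bitrate budget: 21474.8 Mb / 491 s = 43.737 Mbps.
Audio total: 256 + 448 = 704 kbps = 0.704 Mbps.
Video: 43.737 − 0.704 = 43.033 Mbps.

43.03 Mbps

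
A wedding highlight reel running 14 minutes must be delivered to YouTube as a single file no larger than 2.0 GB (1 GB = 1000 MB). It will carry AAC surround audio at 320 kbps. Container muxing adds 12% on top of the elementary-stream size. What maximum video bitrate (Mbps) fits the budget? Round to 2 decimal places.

16.69 Mbps

Budget: 2.0 GB = 16000.0 Mb.
Stream payload after overhead: 16000.0 / 1.12 = 14285.7 Mb.
14 min = 840 s
Total bitrate budget: 14285.7 Mb / 840 s = 17.007 Mbps.
Audio: 320 kbps = 0.320 Mbps.
Video: 17.007 − 0.320 = 16.687 Mbps.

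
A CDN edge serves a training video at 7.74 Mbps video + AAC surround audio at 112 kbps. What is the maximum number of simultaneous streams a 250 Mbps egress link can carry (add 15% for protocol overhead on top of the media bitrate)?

27

Audio: 112 kbps = 0.112 Mbps.
Per-viewer media rate: 7.852 Mbps.
On the wire with 15% overhead: 9.030 Mbps.
250 Mbps = 250.0 Mbps; 250.0 / 9.030 = 27.69 → 27 viewers.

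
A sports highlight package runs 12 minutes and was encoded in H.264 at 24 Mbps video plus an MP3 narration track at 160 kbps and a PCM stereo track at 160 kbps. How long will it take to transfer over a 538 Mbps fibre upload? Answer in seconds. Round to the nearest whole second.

33 seconds

12 min = 720 s
Audio total: 160 + 160 = 320 kbps = 0.320 Mbps.
Total bitrate: 24.320 Mbps.
File: 24.320 Mbps × 720 s = 17510.4 Mb.
At 538 Mbps: 17510.4 / 538 = 32.5 s ≈ 32.5 seconds.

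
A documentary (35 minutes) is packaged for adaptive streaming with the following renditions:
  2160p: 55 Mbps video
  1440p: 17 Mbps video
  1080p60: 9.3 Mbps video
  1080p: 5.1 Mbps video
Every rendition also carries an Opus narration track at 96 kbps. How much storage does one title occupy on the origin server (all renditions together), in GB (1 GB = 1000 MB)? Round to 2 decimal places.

35 min = 2100 s
Audio: 96 kbps = 0.096 Mbps.
Sum of rendition bitrates: (55+0.096) + (17+0.096) + (9.3+0.096) + (5.1+0.096) = 86.784 Mbps.
× 2100 s = 182,246 Mb = 22,781 MB = 22.78 GB.

22.78 GB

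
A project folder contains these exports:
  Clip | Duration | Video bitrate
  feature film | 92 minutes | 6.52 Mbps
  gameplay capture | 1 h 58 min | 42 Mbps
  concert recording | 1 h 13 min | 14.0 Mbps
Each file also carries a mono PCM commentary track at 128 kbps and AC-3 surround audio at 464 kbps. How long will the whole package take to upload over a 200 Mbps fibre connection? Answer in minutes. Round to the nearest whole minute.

Audio total: 128 + 464 = 592 kbps = 0.592 Mbps.
feature film: 7.112 Mbps × 5520 s = 39258.2 Mb
gameplay capture: 42.592 Mbps × 7080 s = 301551.4 Mb
concert recording: 14.592 Mbps × 4380 s = 63913.0 Mb
Total: 404722.6 Mb = 50590.3 MB.
At 200 Mbps: 404722.6 / 200 = 2024 s ≈ 33.7 minutes.

34 minutes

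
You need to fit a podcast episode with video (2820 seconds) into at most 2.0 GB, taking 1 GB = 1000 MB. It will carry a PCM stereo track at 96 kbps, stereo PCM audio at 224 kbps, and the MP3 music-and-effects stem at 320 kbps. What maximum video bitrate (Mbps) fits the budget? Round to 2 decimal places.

Budget: 2.0 GB = 16000.0 Mb.
Total bitrate budget: 16000.0 Mb / 2820 s = 5.674 Mbps.
Audio total: 96 + 224 + 320 = 640 kbps = 0.640 Mbps.
Video: 5.674 − 0.640 = 5.034 Mbps.

5.03 Mbps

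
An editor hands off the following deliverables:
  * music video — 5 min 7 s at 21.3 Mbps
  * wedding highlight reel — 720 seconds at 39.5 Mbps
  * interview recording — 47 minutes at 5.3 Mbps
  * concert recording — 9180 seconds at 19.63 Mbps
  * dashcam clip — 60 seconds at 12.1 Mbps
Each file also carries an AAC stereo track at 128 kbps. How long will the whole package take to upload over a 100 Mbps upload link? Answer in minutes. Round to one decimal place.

Audio: 128 kbps = 0.128 Mbps.
music video: 21.428 Mbps × 307 s = 6578.4 Mb
wedding highlight reel: 39.628 Mbps × 720 s = 28532.2 Mb
interview recording: 5.428 Mbps × 2820 s = 15307.0 Mb
concert recording: 19.758 Mbps × 9180 s = 181378.4 Mb
dashcam clip: 12.228 Mbps × 60 s = 733.7 Mb
Total: 232529.6 Mb = 29066.2 MB.
At 100 Mbps: 232529.6 / 100 = 2325 s ≈ 38.8 minutes.

38.8 minutes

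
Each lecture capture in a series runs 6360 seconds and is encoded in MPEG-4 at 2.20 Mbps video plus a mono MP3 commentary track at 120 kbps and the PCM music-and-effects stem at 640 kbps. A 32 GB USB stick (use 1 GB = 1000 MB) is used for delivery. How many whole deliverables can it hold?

Audio total: 120 + 640 = 760 kbps = 0.760 Mbps.
Total bitrate: 2.960 Mbps.
Per item: 2.960 Mbps × 6360 s = 18,826 Mb = 2,353 MB.
Capacity: 32 GB = 256,000 Mb; 13.60 items → 13 complete.

13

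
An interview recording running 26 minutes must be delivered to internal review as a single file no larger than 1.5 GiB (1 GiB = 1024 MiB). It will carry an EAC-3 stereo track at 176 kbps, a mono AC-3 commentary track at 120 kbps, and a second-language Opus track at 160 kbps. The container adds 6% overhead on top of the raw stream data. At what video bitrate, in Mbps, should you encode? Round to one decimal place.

7.3 Mbps

Budget: 1.5 GiB = 12884.9 Mb.
Stream payload after overhead: 12884.9 / 1.06 = 12155.6 Mb.
26 min = 1560 s
Total bitrate budget: 12155.6 Mb / 1560 s = 7.792 Mbps.
Audio total: 176 + 120 + 160 = 456 kbps = 0.456 Mbps.
Video: 7.792 − 0.456 = 7.336 Mbps.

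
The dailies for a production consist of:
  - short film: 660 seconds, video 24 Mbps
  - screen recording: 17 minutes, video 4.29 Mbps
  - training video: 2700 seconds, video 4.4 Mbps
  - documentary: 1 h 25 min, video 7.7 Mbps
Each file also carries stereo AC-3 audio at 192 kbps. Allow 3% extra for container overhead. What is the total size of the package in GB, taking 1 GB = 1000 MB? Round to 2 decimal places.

9.42 GB

Audio: 192 kbps = 0.192 Mbps.
short film: 24.192 Mbps × 660 s × 1.03 = 16445.7 Mb
screen recording: 4.482 Mbps × 1020 s × 1.03 = 4708.8 Mb
training video: 4.592 Mbps × 2700 s × 1.03 = 12770.4 Mb
documentary: 7.892 Mbps × 5100 s × 1.03 = 41456.7 Mb
Total: 75381.5 Mb = 9422.7 MB.
= 9.423 GB.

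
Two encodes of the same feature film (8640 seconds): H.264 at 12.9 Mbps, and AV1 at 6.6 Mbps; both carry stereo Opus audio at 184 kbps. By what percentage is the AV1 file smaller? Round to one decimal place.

48.2%

Audio: 184 kbps = 0.184 Mbps.
H.264: 13.084 Mbps × 8640 s = 113045.8 Mb = 14.131 GB.
AV1: 6.784 Mbps × 8640 s = 58613.8 Mb = 7.327 GB.
Reduction: (1 − 7.327/14.131) × 100 = 48.15%.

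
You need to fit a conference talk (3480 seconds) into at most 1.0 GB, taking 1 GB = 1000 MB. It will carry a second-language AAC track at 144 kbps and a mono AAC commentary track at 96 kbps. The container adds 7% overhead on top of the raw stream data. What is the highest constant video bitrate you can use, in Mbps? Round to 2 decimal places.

1.91 Mbps

Budget: 1.0 GB = 8000.0 Mb.
Stream payload after overhead: 8000.0 / 1.07 = 7476.6 Mb.
Total bitrate budget: 7476.6 Mb / 3480 s = 2.148 Mbps.
Audio total: 144 + 96 = 240 kbps = 0.240 Mbps.
Video: 2.148 − 0.240 = 1.908 Mbps.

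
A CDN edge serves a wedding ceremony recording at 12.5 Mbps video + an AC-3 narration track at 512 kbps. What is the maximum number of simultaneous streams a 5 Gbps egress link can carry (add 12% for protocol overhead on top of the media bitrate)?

Audio: 512 kbps = 0.512 Mbps.
Per-viewer media rate: 13.012 Mbps.
On the wire with 12% overhead: 14.573 Mbps.
5 Gbps = 5,000 Mbps; 5,000 / 14.573 = 343.09 → 343 viewers.

343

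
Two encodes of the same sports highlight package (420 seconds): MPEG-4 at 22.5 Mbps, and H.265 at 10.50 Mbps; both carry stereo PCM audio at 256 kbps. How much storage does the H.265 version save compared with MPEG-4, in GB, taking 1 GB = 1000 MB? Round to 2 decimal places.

Audio: 256 kbps = 0.256 Mbps.
MPEG-4: 22.756 Mbps × 420 s = 9557.5 Mb = 1.195 GB.
H.265: 10.756 Mbps × 420 s = 4517.5 Mb = 0.565 GB.
Saving: 1.195 − 0.565 = 0.630 GB.

0.63 GB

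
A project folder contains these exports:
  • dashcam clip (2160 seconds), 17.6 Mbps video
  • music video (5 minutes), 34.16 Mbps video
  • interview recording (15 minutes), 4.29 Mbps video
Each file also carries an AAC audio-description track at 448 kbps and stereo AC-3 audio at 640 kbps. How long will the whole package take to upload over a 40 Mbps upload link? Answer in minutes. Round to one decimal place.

23.2 minutes

Audio total: 448 + 640 = 1088 kbps = 1.088 Mbps.
dashcam clip: 18.688 Mbps × 2160 s = 40366.1 Mb
music video: 35.248 Mbps × 300 s = 10574.4 Mb
interview recording: 5.378 Mbps × 900 s = 4840.2 Mb
Total: 55780.7 Mb = 6972.6 MB.
At 40 Mbps: 55780.7 / 40 = 1395 s ≈ 23.2 minutes.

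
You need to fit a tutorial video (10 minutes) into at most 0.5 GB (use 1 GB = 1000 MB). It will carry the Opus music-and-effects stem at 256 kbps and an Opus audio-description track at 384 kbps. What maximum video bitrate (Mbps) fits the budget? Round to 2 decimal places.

6.03 Mbps

Budget: 0.5 GB = 4000.0 Mb.
10 min = 600 s
Total bitrate budget: 4000.0 Mb / 600 s = 6.667 Mbps.
Audio total: 256 + 384 = 640 kbps = 0.640 Mbps.
Video: 6.667 − 0.640 = 6.027 Mbps.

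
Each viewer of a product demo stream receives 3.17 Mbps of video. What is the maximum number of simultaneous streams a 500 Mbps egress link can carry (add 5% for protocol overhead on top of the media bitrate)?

150

On the wire with 5% overhead: 3.329 Mbps.
500 Mbps = 500.0 Mbps; 500.0 / 3.329 = 150.22 → 150 viewers.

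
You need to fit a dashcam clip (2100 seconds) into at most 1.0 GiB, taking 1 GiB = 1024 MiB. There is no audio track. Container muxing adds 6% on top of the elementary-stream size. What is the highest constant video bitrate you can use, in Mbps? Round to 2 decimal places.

Budget: 1.0 GiB = 8589.9 Mb.
Stream payload after overhead: 8589.9 / 1.06 = 8103.7 Mb.
Total bitrate budget: 8103.7 Mb / 2100 s = 3.859 Mbps.

3.86 Mbps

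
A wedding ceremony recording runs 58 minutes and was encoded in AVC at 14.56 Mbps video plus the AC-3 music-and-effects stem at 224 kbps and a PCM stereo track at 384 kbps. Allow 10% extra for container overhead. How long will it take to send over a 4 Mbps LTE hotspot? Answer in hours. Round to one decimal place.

4.0 hours

58 min = 3480 s
Audio total: 224 + 384 = 608 kbps = 0.608 Mbps.
Total bitrate: 15.168 Mbps.
File: 15.168 Mbps × 3480 s = 52784.6 Mb.
With 10% container overhead: ×1.10. → 58063.1 Mb.
At 4 Mbps: 58063.1 / 4 = 14515.8 s ≈ 4.03 hours.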